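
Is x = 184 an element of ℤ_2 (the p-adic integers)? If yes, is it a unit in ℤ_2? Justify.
x ∈ ℤ_2 but not a unit; v_2(x) = 3 > 0

ℤ_2 = {x ∈ ℚ_2 : v_2(x) ≥ 0} and ℤ_2^× = {x ∈ ℤ_2 : v_2(x) = 0}. Here v_2(184) = v_2(num) − v_2(den) = 3; compare against these criteria.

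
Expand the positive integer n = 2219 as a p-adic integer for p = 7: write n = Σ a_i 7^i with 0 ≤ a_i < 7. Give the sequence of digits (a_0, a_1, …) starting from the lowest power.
(a_0, a_1, …) = (0, 2, 3, 6)

Repeated division by 7 gives the digits low-to-high: 2219 = 2·7^1 + 3·7^2 + 6·7^3. Digit sequence: (0, 2, 3, 6).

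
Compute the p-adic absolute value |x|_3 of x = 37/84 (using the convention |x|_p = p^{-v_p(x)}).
|37/84|_3 = 3

Step 1 — compute v_3(x) by factoring powers of 3 out of the numerator and denominator: v_3(37/84) = -1. Step 2 — apply |x|_p = p^{-v_p(x)} = 3^{1} = 3.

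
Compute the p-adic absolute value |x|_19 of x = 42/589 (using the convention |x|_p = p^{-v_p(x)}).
|42/589|_19 = 19

Step 1 — compute v_19(x) by factoring powers of 19 out of the numerator and denominator: v_19(42/589) = -1. Step 2 — apply |x|_p = p^{-v_p(x)} = 19^{1} = 19.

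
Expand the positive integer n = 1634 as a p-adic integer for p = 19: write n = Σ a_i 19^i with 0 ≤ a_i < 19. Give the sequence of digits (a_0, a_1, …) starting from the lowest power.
(a_0, a_1, …) = (0, 10, 4)

Repeated division by 19 gives the digits low-to-high: 1634 = 10·19^1 + 4·19^2. Digit sequence: (0, 10, 4).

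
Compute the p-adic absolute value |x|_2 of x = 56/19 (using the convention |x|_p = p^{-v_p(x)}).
|56/19|_2 = 1/8

Step 1 — compute v_2(x) by factoring powers of 2 out of the numerator and denominator: v_2(56/19) = 3. Step 2 — apply |x|_p = p^{-v_p(x)} = 2^{-3} = 1/8.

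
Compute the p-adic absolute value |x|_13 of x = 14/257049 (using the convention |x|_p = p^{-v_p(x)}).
|14/257049|_13 = 28561

Step 1 — compute v_13(x) by factoring powers of 13 out of the numerator and denominator: v_13(14/257049) = -4. Step 2 — apply |x|_p = p^{-v_p(x)} = 13^{4} = 28561.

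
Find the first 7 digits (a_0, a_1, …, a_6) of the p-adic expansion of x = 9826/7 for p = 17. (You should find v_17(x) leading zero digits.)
(a_0, …, a_6) = (0, 0, 0, 10, 14, 4, 7)

v_17(9826/7) = 3, so a_0 = ... = a_2 = 0. Factor out: x = 17^3 · u with u = 2/7 a unit in ℤ_17. Expand u iteratively via a_{v+i} = u_i mod 17, u_{i+1} = (u_i − a_{v+i})/17:
  u_0 = 2/7;  a_3 = 10;  u_1 = (u_0 − 10)/17 = -4/7
  u_1 = -4/7;  a_4 = 14;  u_2 = (u_1 − 14)/17 = -6/7
  u_2 = -6/7;  a_5 = 4;  u_3 = (u_2 − 4)/17 = -2/7
  u_3 = -2/7;  a_6 = 7;  u_4 = (u_3 − 7)/17 = -3/7
Digits: (0, 0, 0, 10, 14, 4, 7).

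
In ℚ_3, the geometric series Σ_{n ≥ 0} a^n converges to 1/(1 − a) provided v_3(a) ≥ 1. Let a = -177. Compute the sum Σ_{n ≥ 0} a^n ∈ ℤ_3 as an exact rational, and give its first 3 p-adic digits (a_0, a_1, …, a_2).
Σ a^n = 1/(1 − a) = 1/178;  first 3 digits = (1, 1, 2)

v_3(a) = 1 ≥ 1, so the series converges in ℤ_3 to 1/(1 − a) = 1/(1 − (-177)) = 1/178. Expand this rational in ℤ_3: compute digits iteratively via d_i = x_i mod 3, x_{i+1} = (x_i − d_i)/3. The first 3 digits are (1, 1, 2).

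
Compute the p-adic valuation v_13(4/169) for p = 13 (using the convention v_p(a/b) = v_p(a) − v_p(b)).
v_13(4/169) = -2

Factor powers of 13 from the numerator and denominator of the reduced fraction: 4 = 13^0 · 4 and 169 = 13^2 · 1. Apply v_p(a/b) = v_p(a) − v_p(b): v_13(4/169) = 0 − 2 = -2.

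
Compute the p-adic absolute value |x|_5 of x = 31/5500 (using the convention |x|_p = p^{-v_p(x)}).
|31/5500|_5 = 125

Step 1 — compute v_5(x) by factoring powers of 5 out of the numerator and denominator: v_5(31/5500) = -3. Step 2 — apply |x|_p = p^{-v_p(x)} = 5^{3} = 125.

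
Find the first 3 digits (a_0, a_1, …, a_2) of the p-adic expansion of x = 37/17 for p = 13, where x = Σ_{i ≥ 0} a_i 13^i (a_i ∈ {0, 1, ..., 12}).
(a_0, …, a_2) = (6, 2, 9)

v_13(37/17) = 0 (numerator and denominator both coprime to 13), so x ∈ ℤ_13^×. Compute digits iteratively via a_i = x_i mod 13, x_{i+1} = (x_i − a_i)/13, with x_0 = x:
  x_0 = 37/17;  a_0 = 6;  x_1 = (x_0 − 6)/13 = -5/17
  x_1 = -5/17;  a_1 = 2;  x_2 = (x_1 − 2)/13 = -3/17
  x_2 = -3/17;  a_2 = 9;  x_3 = (x_2 − 9)/13 = -12/17
Digits: (6, 2, 9).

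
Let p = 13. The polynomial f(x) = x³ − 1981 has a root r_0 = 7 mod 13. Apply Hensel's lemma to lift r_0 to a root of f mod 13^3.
r_2 = 2191 (mod 2197)

Hensel: r_{i+1} = r_i − f(r_i)/f′(r_i) mod 13^{i+2}, where f′(x) = 3x². Iterate:
  r_0 = 7 (mod 13)
  r_1 = 163 (mod 169)
  r_2 = 2191 (mod 2197)
Final: r = 2191 with f(r) ≡ 0 mod 13^3.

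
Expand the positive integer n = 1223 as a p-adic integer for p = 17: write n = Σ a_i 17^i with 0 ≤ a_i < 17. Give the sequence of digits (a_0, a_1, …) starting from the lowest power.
(a_0, a_1, …) = (16, 3, 4)

Repeated division by 17 gives the digits low-to-high: 1223 = 16 + 3·17^1 + 4·17^2. Digit sequence: (16, 3, 4).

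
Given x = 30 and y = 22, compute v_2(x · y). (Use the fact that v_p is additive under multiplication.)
v_2(660) = 2

v_p(x) = 1 (factor: 30 = 2^1 · 15); v_p(y) = 1 (factor: 22 = 2^1 · 11). Additivity: v_p(xy) = v_p(x) + v_p(y) = 1 + 1 = 2. (Direct check: xy = 660 = 2^2 · (165).)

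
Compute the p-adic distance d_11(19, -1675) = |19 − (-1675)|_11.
d_11(19, -1675) = 1/121

Step 1 — x − y = 19 − (-1675) = 1694. Step 2 — v_11(1694) = 2 (factor: 1694 = (11^2 · 14); the sign does not affect v_p). Step 3 — |x − y|_11 = 11^{-2} = 1/121.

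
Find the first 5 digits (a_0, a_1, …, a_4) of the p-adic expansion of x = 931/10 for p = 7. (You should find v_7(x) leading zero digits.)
(a_0, …, a_4) = (0, 0, 4, 6, 4)

v_7(931/10) = 2, so a_0 = ... = a_1 = 0. Factor out: x = 7^2 · u with u = 19/10 a unit in ℤ_7. Expand u iteratively via a_{v+i} = u_i mod 7, u_{i+1} = (u_i − a_{v+i})/7:
  u_0 = 19/10;  a_2 = 4;  u_1 = (u_0 − 4)/7 = -3/10
  u_1 = -3/10;  a_3 = 6;  u_2 = (u_1 − 6)/7 = -9/10
  u_2 = -9/10;  a_4 = 4;  u_3 = (u_2 − 4)/7 = -7/10
Digits: (0, 0, 4, 6, 4).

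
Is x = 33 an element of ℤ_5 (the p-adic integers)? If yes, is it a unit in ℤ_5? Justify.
x ∈ ℤ_5^× (unit); v_5(x) = 0

ℤ_5 = {x ∈ ℚ_5 : v_5(x) ≥ 0} and ℤ_5^× = {x ∈ ℤ_5 : v_5(x) = 0}. Here v_5(33) = v_5(num) − v_5(den) = 0; compare against these criteria.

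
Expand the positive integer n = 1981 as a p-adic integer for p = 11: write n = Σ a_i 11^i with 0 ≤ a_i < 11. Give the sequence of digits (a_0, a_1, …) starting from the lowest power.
(a_0, a_1, …) = (1, 4, 5, 1)

Repeated division by 11 gives the digits low-to-high: 1981 = 1 + 4·11^1 + 5·11^2 + 1·11^3. Digit sequence: (1, 4, 5, 1).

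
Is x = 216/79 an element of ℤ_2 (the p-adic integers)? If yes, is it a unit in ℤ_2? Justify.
x ∈ ℤ_2 but not a unit; v_2(x) = 3 > 0

ℤ_2 = {x ∈ ℚ_2 : v_2(x) ≥ 0} and ℤ_2^× = {x ∈ ℤ_2 : v_2(x) = 0}. Here v_2(216/79) = v_2(num) − v_2(den) = 3; compare against these criteria.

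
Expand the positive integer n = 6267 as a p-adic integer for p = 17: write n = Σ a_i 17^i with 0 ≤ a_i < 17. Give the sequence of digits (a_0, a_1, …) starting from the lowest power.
(a_0, a_1, …) = (11, 11, 4, 1)

Repeated division by 17 gives the digits low-to-high: 6267 = 11 + 11·17^1 + 4·17^2 + 1·17^3. Digit sequence: (11, 11, 4, 1).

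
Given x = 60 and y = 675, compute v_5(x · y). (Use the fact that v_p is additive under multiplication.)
v_5(40500) = 3

v_p(x) = 1 (factor: 60 = 5^1 · 12); v_p(y) = 2 (factor: 675 = 5^2 · 27). Additivity: v_p(xy) = v_p(x) + v_p(y) = 1 + 2 = 3. (Direct check: xy = 40500 = 5^3 · (324).)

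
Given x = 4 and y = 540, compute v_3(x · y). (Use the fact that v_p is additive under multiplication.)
v_3(2160) = 3

v_p(x) = 0 (factor: 4 = 3^0 · 4); v_p(y) = 3 (factor: 540 = 3^3 · 20). Additivity: v_p(xy) = v_p(x) + v_p(y) = 0 + 3 = 3. (Direct check: xy = 2160 = 3^3 · (80).)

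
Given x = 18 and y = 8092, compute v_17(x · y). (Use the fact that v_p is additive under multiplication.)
v_17(145656) = 2

v_p(x) = 0 (factor: 18 = 17^0 · 18); v_p(y) = 2 (factor: 8092 = 17^2 · 28). Additivity: v_p(xy) = v_p(x) + v_p(y) = 0 + 2 = 2. (Direct check: xy = 145656 = 17^2 · (504).)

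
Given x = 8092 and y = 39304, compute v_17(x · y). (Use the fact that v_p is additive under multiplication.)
v_17(318047968) = 5

v_p(x) = 2 (factor: 8092 = 17^2 · 28); v_p(y) = 3 (factor: 39304 = 17^3 · 8). Additivity: v_p(xy) = v_p(x) + v_p(y) = 2 + 3 = 5. (Direct check: xy = 318047968 = 17^5 · (224).)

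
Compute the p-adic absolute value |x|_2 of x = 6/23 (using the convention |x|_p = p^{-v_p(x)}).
|6/23|_2 = 1/2

Step 1 — compute v_2(x) by factoring powers of 2 out of the numerator and denominator: v_2(6/23) = 1. Step 2 — apply |x|_p = p^{-v_p(x)} = 2^{-1} = 1/2.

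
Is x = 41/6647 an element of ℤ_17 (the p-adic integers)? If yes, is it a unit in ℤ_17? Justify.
x ∉ ℤ_17 (v_17(x) = -2 < 0)

ℤ_17 = {x ∈ ℚ_17 : v_17(x) ≥ 0} and ℤ_17^× = {x ∈ ℤ_17 : v_17(x) = 0}. Here v_17(41/6647) = v_17(num) − v_17(den) = -2; compare against these criteria.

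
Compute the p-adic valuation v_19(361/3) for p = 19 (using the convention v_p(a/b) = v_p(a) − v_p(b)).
v_19(361/3) = 2

Factor powers of 19 from the numerator and denominator of the reduced fraction: 361 = 19^2 · 1 and 3 = 19^0 · 3. Apply v_p(a/b) = v_p(a) − v_p(b): v_19(361/3) = 2 − 0 = 2.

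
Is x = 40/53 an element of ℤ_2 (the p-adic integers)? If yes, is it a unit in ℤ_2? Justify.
x ∈ ℤ_2 but not a unit; v_2(x) = 3 > 0

ℤ_2 = {x ∈ ℚ_2 : v_2(x) ≥ 0} and ℤ_2^× = {x ∈ ℤ_2 : v_2(x) = 0}. Here v_2(40/53) = v_2(num) − v_2(den) = 3; compare against these criteria.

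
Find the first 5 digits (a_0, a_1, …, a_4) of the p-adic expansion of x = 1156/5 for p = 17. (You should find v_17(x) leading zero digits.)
(a_0, …, a_4) = (0, 0, 11, 13, 6)

v_17(1156/5) = 2, so a_0 = ... = a_1 = 0. Factor out: x = 17^2 · u with u = 4/5 a unit in ℤ_17. Expand u iteratively via a_{v+i} = u_i mod 17, u_{i+1} = (u_i − a_{v+i})/17:
  u_0 = 4/5;  a_2 = 11;  u_1 = (u_0 − 11)/17 = -3/5
  u_1 = -3/5;  a_3 = 13;  u_2 = (u_1 − 13)/17 = -4/5
  u_2 = -4/5;  a_4 = 6;  u_3 = (u_2 − 6)/17 = -2/5
Digits: (0, 0, 11, 13, 6).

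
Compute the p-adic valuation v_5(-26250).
v_5(-26250) = 4

v_5(n) is the largest exponent k such that 5^k divides n. Factor out: -26250 = -5^4 · 42. (Sign doesn't affect v_p.) So v_5(-26250) = 4.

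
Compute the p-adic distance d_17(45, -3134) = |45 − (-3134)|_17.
d_17(45, -3134) = 1/289

Step 1 — x − y = 45 − (-3134) = 3179. Step 2 — v_17(3179) = 2 (factor: 3179 = (17^2 · 11); the sign does not affect v_p). Step 3 — |x − y|_17 = 17^{-2} = 1/289.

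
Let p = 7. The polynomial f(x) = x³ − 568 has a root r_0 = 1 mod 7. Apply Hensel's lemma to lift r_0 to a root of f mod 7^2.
r_1 = 43 (mod 49)

Hensel: r_{i+1} = r_i − f(r_i)/f′(r_i) mod 7^{i+2}, where f′(x) = 3x². Iterate:
  r_0 = 1 (mod 7)
  r_1 = 43 (mod 49)
Final: r = 43 with f(r) ≡ 0 mod 7^2.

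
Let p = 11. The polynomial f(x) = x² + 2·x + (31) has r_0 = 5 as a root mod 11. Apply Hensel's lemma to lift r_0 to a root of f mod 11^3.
r_2 = 302 (mod 1331)

Hensel: r_{i+1} = r_i − f(r_i)·(f′(r_i))^{-1} mod 11^{i+2}, f′(x) = 2x + 2. Iterate:
  r_0 = 5 (mod 11)
  r_1 = 60 (mod 121)
  r_2 = 302 (mod 1331)
Final: r = 302 satisfies f(r) ≡ 0 mod 11^3.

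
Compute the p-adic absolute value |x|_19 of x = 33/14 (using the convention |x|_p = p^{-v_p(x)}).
|33/14|_19 = 1

Step 1 — compute v_19(x) by factoring powers of 19 out of the numerator and denominator: v_19(33/14) = 0. Step 2 — apply |x|_p = p^{-v_p(x)} = 19^{0} = 1.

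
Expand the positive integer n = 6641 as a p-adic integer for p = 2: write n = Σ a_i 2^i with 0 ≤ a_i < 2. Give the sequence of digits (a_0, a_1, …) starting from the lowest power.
(a_0, a_1, …) = (1, 0, 0, 0, 1, 1, 1, 1, 1, 0, 0, 1, 1)

Repeated division by 2 gives the digits low-to-high: 6641 = 1 + 1·2^4 + 1·2^5 + 1·2^6 + 1·2^7 + 1·2^8 + 1·2^11 + 1·2^12. Digit sequence: (1, 0, 0, 0, 1, 1, 1, 1, 1, 0, 0, 1, 1).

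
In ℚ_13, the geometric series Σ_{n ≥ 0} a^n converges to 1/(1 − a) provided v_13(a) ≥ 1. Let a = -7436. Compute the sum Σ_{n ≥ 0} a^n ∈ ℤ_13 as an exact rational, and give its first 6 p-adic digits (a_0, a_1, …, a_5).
Σ a^n = 1/(1 − a) = 1/7437;  first 6 digits = (1, 0, 8, 9, 11, 5)

v_13(a) = 2 ≥ 1, so the series converges in ℤ_13 to 1/(1 − a) = 1/(1 − (-7436)) = 1/7437. Expand this rational in ℤ_13: compute digits iteratively via d_i = x_i mod 13, x_{i+1} = (x_i − d_i)/13. The first 6 digits are (1, 0, 8, 9, 11, 5).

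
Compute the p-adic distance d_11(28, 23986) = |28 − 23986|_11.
d_11(28, 23986) = 1/1331

Step 1 — x − y = 28 − 23986 = -23958. Step 2 — v_11(-23958) = 3 (factor: -23958 = −(11^3 · 18); the sign does not affect v_p). Step 3 — |x − y|_11 = 11^{-3} = 1/1331.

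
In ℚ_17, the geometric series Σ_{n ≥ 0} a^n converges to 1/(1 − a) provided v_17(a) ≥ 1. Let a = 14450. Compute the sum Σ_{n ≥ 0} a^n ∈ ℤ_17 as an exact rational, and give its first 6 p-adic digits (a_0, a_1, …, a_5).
Σ a^n = 1/(1 − a) = -1/14449;  first 6 digits = (1, 0, 16, 2, 1, 11)

v_17(a) = 2 ≥ 1, so the series converges in ℤ_17 to 1/(1 − a) = 1/(1 − 14450) = -1/14449. Expand this rational in ℤ_17: compute digits iteratively via d_i = x_i mod 17, x_{i+1} = (x_i − d_i)/17. The first 6 digits are (1, 0, 16, 2, 1, 11).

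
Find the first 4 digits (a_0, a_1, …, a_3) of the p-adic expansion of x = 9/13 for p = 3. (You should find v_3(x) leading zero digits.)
(a_0, …, a_3) = (0, 0, 1, 2)

v_3(9/13) = 2, so a_0 = ... = a_1 = 0. Factor out: x = 3^2 · u with u = 1/13 a unit in ℤ_3. Expand u iteratively via a_{v+i} = u_i mod 3, u_{i+1} = (u_i − a_{v+i})/3:
  u_0 = 1/13;  a_2 = 1;  u_1 = (u_0 − 1)/3 = -4/13
  u_1 = -4/13;  a_3 = 2;  u_2 = (u_1 − 2)/3 = -10/13
Digits: (0, 0, 1, 2).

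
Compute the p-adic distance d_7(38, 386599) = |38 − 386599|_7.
d_7(38, 386599) = 1/16807

Step 1 — x − y = 38 − 386599 = -386561. Step 2 — v_7(-386561) = 5 (factor: -386561 = −(7^5 · 23); the sign does not affect v_p). Step 3 — |x − y|_7 = 7^{-5} = 1/16807.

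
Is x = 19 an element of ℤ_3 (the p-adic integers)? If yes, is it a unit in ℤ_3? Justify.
x ∈ ℤ_3^× (unit); v_3(x) = 0

ℤ_3 = {x ∈ ℚ_3 : v_3(x) ≥ 0} and ℤ_3^× = {x ∈ ℤ_3 : v_3(x) = 0}. Here v_3(19) = v_3(num) − v_3(den) = 0; compare against these criteria.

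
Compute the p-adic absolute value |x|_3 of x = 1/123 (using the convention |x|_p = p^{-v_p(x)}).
|1/123|_3 = 3

Step 1 — compute v_3(x) by factoring powers of 3 out of the numerator and denominator: v_3(1/123) = -1. Step 2 — apply |x|_p = p^{-v_p(x)} = 3^{1} = 3.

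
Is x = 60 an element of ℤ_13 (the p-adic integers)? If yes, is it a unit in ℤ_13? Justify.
x ∈ ℤ_13^× (unit); v_13(x) = 0

ℤ_13 = {x ∈ ℚ_13 : v_13(x) ≥ 0} and ℤ_13^× = {x ∈ ℤ_13 : v_13(x) = 0}. Here v_13(60) = v_13(num) − v_13(den) = 0; compare against these criteria.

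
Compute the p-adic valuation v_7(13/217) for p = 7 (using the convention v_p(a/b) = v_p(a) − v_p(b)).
v_7(13/217) = -1

Factor powers of 7 from the numerator and denominator of the reduced fraction: 13 = 7^0 · 13 and 217 = 7^1 · 31. Apply v_p(a/b) = v_p(a) − v_p(b): v_7(13/217) = 0 − 1 = -1.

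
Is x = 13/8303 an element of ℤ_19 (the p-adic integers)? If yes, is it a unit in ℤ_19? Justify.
x ∉ ℤ_19 (v_19(x) = -2 < 0)

ℤ_19 = {x ∈ ℚ_19 : v_19(x) ≥ 0} and ℤ_19^× = {x ∈ ℤ_19 : v_19(x) = 0}. Here v_19(13/8303) = v_19(num) − v_19(den) = -2; compare against these criteria.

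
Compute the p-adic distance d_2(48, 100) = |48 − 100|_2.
d_2(48, 100) = 1/4

Step 1 — x − y = 48 − 100 = -52. Step 2 — v_2(-52) = 2 (factor: -52 = −(2^2 · 13); the sign does not affect v_p). Step 3 — |x − y|_2 = 2^{-2} = 1/4.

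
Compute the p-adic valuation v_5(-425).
v_5(-425) = 2

v_5(n) is the largest exponent k such that 5^k divides n. Factor out: -425 = -5^2 · 17. (Sign doesn't affect v_p.) So v_5(-425) = 2.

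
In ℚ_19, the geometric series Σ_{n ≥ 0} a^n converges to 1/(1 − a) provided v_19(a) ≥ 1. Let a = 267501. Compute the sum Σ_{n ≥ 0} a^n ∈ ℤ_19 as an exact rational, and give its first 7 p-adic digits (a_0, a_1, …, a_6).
Σ a^n = 1/(1 − a) = -1/267500;  first 7 digits = (1, 0, 0, 1, 2, 0, 1)

v_19(a) = 3 ≥ 1, so the series converges in ℤ_19 to 1/(1 − a) = 1/(1 − 267501) = -1/267500. Expand this rational in ℤ_19: compute digits iteratively via d_i = x_i mod 19, x_{i+1} = (x_i − d_i)/19. The first 7 digits are (1, 0, 0, 1, 2, 0, 1).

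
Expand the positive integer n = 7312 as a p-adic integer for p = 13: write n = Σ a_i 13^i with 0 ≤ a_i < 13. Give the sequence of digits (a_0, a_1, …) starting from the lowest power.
(a_0, a_1, …) = (6, 3, 4, 3)

Repeated division by 13 gives the digits low-to-high: 7312 = 6 + 3·13^1 + 4·13^2 + 3·13^3. Digit sequence: (6, 3, 4, 3).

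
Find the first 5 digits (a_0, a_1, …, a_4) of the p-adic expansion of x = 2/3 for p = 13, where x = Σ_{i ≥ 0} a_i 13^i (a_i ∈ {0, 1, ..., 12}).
(a_0, …, a_4) = (5, 4, 4, 4, 4)

v_13(2/3) = 0 (numerator and denominator both coprime to 13), so x ∈ ℤ_13^×. Compute digits iteratively via a_i = x_i mod 13, x_{i+1} = (x_i − a_i)/13, with x_0 = x:
  x_0 = 2/3;  a_0 = 5;  x_1 = (x_0 − 5)/13 = -1/3
  x_1 = -1/3;  a_1 = 4;  x_2 = (x_1 − 4)/13 = -1/3
  x_2 = -1/3;  a_2 = 4;  x_3 = (x_2 − 4)/13 = -1/3
  x_3 = -1/3;  a_3 = 4;  x_4 = (x_3 − 4)/13 = -1/3
  x_4 = -1/3;  a_4 = 4;  x_5 = (x_4 − 4)/13 = -1/3
Digits: (5, 4, 4, 4, 4).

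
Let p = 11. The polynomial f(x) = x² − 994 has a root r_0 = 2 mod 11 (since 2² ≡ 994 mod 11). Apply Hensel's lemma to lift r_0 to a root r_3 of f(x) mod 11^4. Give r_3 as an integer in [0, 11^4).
r_3 = 14467 (mod 14641)

Hensel's recurrence: r_{i+1} = r_i − f(r_i)·(f′(r_i))^{-1} mod 11^{i+2}, with f′(x) = 2x. Iterate:
  r_0 = 2 (mod 11)
  r_1 = 68 (mod 121)
  r_2 = 1157 (mod 1331)
  r_3 = 14467 (mod 14641)
Final: r_3 = 14467, and one checks f(r_3) ≡ 0 mod 11^4.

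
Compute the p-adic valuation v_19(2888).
v_19(2888) = 2

v_19(n) is the largest exponent k such that 19^k divides n. Factor out: 2888 = 19^2 · 8. (Sign doesn't affect v_p.) So v_19(2888) = 2.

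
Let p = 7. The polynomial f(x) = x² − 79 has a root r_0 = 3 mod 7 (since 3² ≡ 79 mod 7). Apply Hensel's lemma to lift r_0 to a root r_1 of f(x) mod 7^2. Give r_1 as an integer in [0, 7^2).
r_1 = 31 (mod 49)

Hensel's recurrence: r_{i+1} = r_i − f(r_i)·(f′(r_i))^{-1} mod 7^{i+2}, with f′(x) = 2x. Iterate:
  r_0 = 3 (mod 7)
  r_1 = 31 (mod 49)
Final: r_1 = 31, and one checks f(r_1) ≡ 0 mod 7^2.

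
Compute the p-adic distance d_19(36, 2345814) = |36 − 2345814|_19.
d_19(36, 2345814) = 1/130321

Step 1 — x − y = 36 − 2345814 = -2345778. Step 2 — v_19(-2345778) = 4 (factor: -2345778 = −(19^4 · 18); the sign does not affect v_p). Step 3 — |x − y|_19 = 19^{-4} = 1/130321.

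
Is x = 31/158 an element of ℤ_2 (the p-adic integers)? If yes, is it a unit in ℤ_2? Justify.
x ∉ ℤ_2 (v_2(x) = -1 < 0)

ℤ_2 = {x ∈ ℚ_2 : v_2(x) ≥ 0} and ℤ_2^× = {x ∈ ℤ_2 : v_2(x) = 0}. Here v_2(31/158) = v_2(num) − v_2(den) = -1; compare against these criteria.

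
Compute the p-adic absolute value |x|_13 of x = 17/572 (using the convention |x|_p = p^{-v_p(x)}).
|17/572|_13 = 13

Step 1 — compute v_13(x) by factoring powers of 13 out of the numerator and denominator: v_13(17/572) = -1. Step 2 — apply |x|_p = p^{-v_p(x)} = 13^{1} = 13.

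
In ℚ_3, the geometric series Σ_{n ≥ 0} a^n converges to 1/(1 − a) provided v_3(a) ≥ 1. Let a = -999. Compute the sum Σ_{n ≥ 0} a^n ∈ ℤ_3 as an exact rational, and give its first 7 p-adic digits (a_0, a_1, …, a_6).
Σ a^n = 1/(1 − a) = 1/1000;  first 7 digits = (1, 0, 0, 2, 2, 1, 2)

v_3(a) = 3 ≥ 1, so the series converges in ℤ_3 to 1/(1 − a) = 1/(1 − (-999)) = 1/1000. Expand this rational in ℤ_3: compute digits iteratively via d_i = x_i mod 3, x_{i+1} = (x_i − d_i)/3. The first 7 digits are (1, 0, 0, 2, 2, 1, 2).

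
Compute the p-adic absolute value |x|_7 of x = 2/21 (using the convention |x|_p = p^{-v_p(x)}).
|2/21|_7 = 7

Step 1 — compute v_7(x) by factoring powers of 7 out of the numerator and denominator: v_7(2/21) = -1. Step 2 — apply |x|_p = p^{-v_p(x)} = 7^{1} = 7.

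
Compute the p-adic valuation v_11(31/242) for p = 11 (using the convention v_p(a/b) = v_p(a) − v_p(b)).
v_11(31/242) = -2

Factor powers of 11 from the numerator and denominator of the reduced fraction: 31 = 11^0 · 31 and 242 = 11^2 · 2. Apply v_p(a/b) = v_p(a) − v_p(b): v_11(31/242) = 0 − 2 = -2.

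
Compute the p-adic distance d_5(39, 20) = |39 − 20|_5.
d_5(39, 20) = 1

Step 1 — x − y = 39 − 20 = 19. Step 2 — v_5(19) = 0 (factor: 19 = (5^0 · 19); the sign does not affect v_p). Step 3 — |x − y|_5 = 5^{0} = 1.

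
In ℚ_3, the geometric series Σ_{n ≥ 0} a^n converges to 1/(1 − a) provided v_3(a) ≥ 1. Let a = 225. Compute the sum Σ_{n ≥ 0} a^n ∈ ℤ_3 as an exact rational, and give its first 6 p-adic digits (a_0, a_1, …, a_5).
Σ a^n = 1/(1 − a) = -1/224;  first 6 digits = (1, 0, 1, 2, 0, 2)

v_3(a) = 2 ≥ 1, so the series converges in ℤ_3 to 1/(1 − a) = 1/(1 − 225) = -1/224. Expand this rational in ℤ_3: compute digits iteratively via d_i = x_i mod 3, x_{i+1} = (x_i − d_i)/3. The first 6 digits are (1, 0, 1, 2, 0, 2).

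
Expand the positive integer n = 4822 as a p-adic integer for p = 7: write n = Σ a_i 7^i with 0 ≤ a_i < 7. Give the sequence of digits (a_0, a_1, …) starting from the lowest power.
(a_0, a_1, …) = (6, 2, 0, 0, 2)

Repeated division by 7 gives the digits low-to-high: 4822 = 6 + 2·7^1 + 2·7^4. Digit sequence: (6, 2, 0, 0, 2).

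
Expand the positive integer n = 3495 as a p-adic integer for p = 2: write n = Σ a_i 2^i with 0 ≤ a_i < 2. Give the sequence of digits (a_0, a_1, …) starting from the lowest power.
(a_0, a_1, …) = (1, 1, 1, 0, 0, 1, 0, 1, 1, 0, 1, 1)

Repeated division by 2 gives the digits low-to-high: 3495 = 1 + 1·2^1 + 1·2^2 + 1·2^5 + 1·2^7 + 1·2^8 + 1·2^10 + 1·2^11. Digit sequence: (1, 1, 1, 0, 0, 1, 0, 1, 1, 0, 1, 1).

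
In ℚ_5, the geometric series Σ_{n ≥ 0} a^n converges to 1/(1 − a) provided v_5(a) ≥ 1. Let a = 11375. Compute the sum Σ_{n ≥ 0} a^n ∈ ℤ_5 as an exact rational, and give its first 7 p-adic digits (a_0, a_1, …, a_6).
Σ a^n = 1/(1 − a) = -1/11374;  first 7 digits = (1, 0, 0, 1, 3, 3, 1)

v_5(a) = 3 ≥ 1, so the series converges in ℤ_5 to 1/(1 − a) = 1/(1 − 11375) = -1/11374. Expand this rational in ℤ_5: compute digits iteratively via d_i = x_i mod 5, x_{i+1} = (x_i − d_i)/5. The first 7 digits are (1, 0, 0, 1, 3, 3, 1).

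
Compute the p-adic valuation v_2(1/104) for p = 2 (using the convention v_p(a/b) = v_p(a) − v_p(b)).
v_2(1/104) = -3

Factor powers of 2 from the numerator and denominator of the reduced fraction: 1 = 2^0 · 1 and 104 = 2^3 · 13. Apply v_p(a/b) = v_p(a) − v_p(b): v_2(1/104) = 0 − 3 = -3.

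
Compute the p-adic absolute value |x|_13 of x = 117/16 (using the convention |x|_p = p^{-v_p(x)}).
|117/16|_13 = 1/13

Step 1 — compute v_13(x) by factoring powers of 13 out of the numerator and denominator: v_13(117/16) = 1. Step 2 — apply |x|_p = p^{-v_p(x)} = 13^{-1} = 1/13.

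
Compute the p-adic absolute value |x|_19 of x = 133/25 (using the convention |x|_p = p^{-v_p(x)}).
|133/25|_19 = 1/19

Step 1 — compute v_19(x) by factoring powers of 19 out of the numerator and denominator: v_19(133/25) = 1. Step 2 — apply |x|_p = p^{-v_p(x)} = 19^{-1} = 1/19.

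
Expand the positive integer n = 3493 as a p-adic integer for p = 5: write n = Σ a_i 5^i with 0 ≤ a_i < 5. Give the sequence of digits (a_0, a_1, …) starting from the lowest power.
(a_0, a_1, …) = (3, 3, 4, 2, 0, 1)

Repeated division by 5 gives the digits low-to-high: 3493 = 3 + 3·5^1 + 4·5^2 + 2·5^3 + 1·5^5. Digit sequence: (3, 3, 4, 2, 0, 1).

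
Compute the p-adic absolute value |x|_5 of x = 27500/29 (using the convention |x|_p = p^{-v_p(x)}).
|27500/29|_5 = 1/625

Step 1 — compute v_5(x) by factoring powers of 5 out of the numerator and denominator: v_5(27500/29) = 4. Step 2 — apply |x|_p = p^{-v_p(x)} = 5^{-4} = 1/625.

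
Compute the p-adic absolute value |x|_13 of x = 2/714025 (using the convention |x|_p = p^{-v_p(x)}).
|2/714025|_13 = 28561

Step 1 — compute v_13(x) by factoring powers of 13 out of the numerator and denominator: v_13(2/714025) = -4. Step 2 — apply |x|_p = p^{-v_p(x)} = 13^{4} = 28561.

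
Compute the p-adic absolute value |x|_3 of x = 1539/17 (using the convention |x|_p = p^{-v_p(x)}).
|1539/17|_3 = 1/81

Step 1 — compute v_3(x) by factoring powers of 3 out of the numerator and denominator: v_3(1539/17) = 4. Step 2 — apply |x|_p = p^{-v_p(x)} = 3^{-4} = 1/81.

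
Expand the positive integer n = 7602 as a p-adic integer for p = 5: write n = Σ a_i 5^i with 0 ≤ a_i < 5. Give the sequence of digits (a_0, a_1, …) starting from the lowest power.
(a_0, a_1, …) = (2, 0, 4, 0, 2, 2)

Repeated division by 5 gives the digits low-to-high: 7602 = 2 + 4·5^2 + 2·5^4 + 2·5^5. Digit sequence: (2, 0, 4, 0, 2, 2).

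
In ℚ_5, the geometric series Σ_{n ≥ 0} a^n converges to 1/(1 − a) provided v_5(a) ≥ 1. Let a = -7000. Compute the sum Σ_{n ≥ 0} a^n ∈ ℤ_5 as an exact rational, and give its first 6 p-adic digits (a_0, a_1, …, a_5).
Σ a^n = 1/(1 − a) = 1/7001;  first 6 digits = (1, 0, 0, 4, 3, 2)

v_5(a) = 3 ≥ 1, so the series converges in ℤ_5 to 1/(1 − a) = 1/(1 − (-7000)) = 1/7001. Expand this rational in ℤ_5: compute digits iteratively via d_i = x_i mod 5, x_{i+1} = (x_i − d_i)/5. The first 6 digits are (1, 0, 0, 4, 3, 2).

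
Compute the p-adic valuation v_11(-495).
v_11(-495) = 1

v_11(n) is the largest exponent k such that 11^k divides n. Factor out: -495 = -11^1 · 45. (Sign doesn't affect v_p.) So v_11(-495) = 1.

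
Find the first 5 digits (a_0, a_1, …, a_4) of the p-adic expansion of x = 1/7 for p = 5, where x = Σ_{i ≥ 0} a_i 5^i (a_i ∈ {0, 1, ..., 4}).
(a_0, …, a_4) = (3, 3, 0, 2, 1)

v_5(1/7) = 0 (numerator and denominator both coprime to 5), so x ∈ ℤ_5^×. Compute digits iteratively via a_i = x_i mod 5, x_{i+1} = (x_i − a_i)/5, with x_0 = x:
  x_0 = 1/7;  a_0 = 3;  x_1 = (x_0 − 3)/5 = -4/7
  x_1 = -4/7;  a_1 = 3;  x_2 = (x_1 − 3)/5 = -5/7
  x_2 = -5/7;  a_2 = 0;  x_3 = (x_2 − 0)/5 = -1/7
  x_3 = -1/7;  a_3 = 2;  x_4 = (x_3 − 2)/5 = -3/7
  x_4 = -3/7;  a_4 = 1;  x_5 = (x_4 − 1)/5 = -2/7
Digits: (3, 3, 0, 2, 1).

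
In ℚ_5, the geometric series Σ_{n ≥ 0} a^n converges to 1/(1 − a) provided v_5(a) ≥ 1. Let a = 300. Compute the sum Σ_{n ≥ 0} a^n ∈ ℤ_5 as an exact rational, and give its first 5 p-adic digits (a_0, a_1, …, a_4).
Σ a^n = 1/(1 − a) = -1/299;  first 5 digits = (1, 0, 2, 2, 4)

v_5(a) = 2 ≥ 1, so the series converges in ℤ_5 to 1/(1 − a) = 1/(1 − 300) = -1/299. Expand this rational in ℤ_5: compute digits iteratively via d_i = x_i mod 5, x_{i+1} = (x_i − d_i)/5. The first 5 digits are (1, 0, 2, 2, 4).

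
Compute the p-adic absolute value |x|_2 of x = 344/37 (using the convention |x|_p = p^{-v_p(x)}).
|344/37|_2 = 1/8

Step 1 — compute v_2(x) by factoring powers of 2 out of the numerator and denominator: v_2(344/37) = 3. Step 2 — apply |x|_p = p^{-v_p(x)} = 2^{-3} = 1/8.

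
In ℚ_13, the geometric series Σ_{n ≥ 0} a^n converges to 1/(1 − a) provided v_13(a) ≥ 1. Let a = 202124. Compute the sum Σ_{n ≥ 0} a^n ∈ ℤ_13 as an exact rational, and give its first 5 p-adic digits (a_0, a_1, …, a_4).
Σ a^n = 1/(1 − a) = -1/202123;  first 5 digits = (1, 0, 0, 1, 7)

v_13(a) = 3 ≥ 1, so the series converges in ℤ_13 to 1/(1 − a) = 1/(1 − 202124) = -1/202123. Expand this rational in ℤ_13: compute digits iteratively via d_i = x_i mod 13, x_{i+1} = (x_i − d_i)/13. The first 5 digits are (1, 0, 0, 1, 7).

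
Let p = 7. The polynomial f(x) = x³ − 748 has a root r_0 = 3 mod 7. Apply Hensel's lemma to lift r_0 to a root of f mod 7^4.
r_3 = 1095 (mod 2401)

Hensel: r_{i+1} = r_i − f(r_i)/f′(r_i) mod 7^{i+2}, where f′(x) = 3x². Iterate:
  r_0 = 3 (mod 7)
  r_1 = 17 (mod 49)
  r_2 = 66 (mod 343)
  r_3 = 1095 (mod 2401)
Final: r = 1095 with f(r) ≡ 0 mod 7^4.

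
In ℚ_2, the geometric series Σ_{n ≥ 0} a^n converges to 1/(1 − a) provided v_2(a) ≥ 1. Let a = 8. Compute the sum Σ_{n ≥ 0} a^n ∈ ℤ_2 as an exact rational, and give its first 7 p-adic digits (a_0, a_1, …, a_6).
Σ a^n = 1/(1 − a) = -1/7;  first 7 digits = (1, 0, 0, 1, 0, 0, 1)

v_2(a) = 3 ≥ 1, so the series converges in ℤ_2 to 1/(1 − a) = 1/(1 − 8) = -1/7. Expand this rational in ℤ_2: compute digits iteratively via d_i = x_i mod 2, x_{i+1} = (x_i − d_i)/2. The first 7 digits are (1, 0, 0, 1, 0, 0, 1).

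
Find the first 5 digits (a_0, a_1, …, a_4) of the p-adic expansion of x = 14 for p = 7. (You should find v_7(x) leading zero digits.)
(a_0, …, a_4) = (0, 2, 0, 0, 0)

v_7(14) = 1, so a_0 = ... = a_0 = 0. Factor out: x = 7^1 · u with u = 2 a unit in ℤ_7. Expand u iteratively via a_{v+i} = u_i mod 7, u_{i+1} = (u_i − a_{v+i})/7:
  u_0 = 2;  a_1 = 2;  u_1 = (u_0 − 2)/7 = 0
  u_1 = 0;  a_2 = 0;  u_2 = (u_1 − 0)/7 = 0
  u_2 = 0;  a_3 = 0;  u_3 = (u_2 − 0)/7 = 0
  u_3 = 0;  a_4 = 0;  u_4 = (u_3 − 0)/7 = 0
Digits: (0, 2, 0, 0, 0).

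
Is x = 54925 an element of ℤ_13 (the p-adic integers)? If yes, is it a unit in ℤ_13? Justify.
x ∈ ℤ_13 but not a unit; v_13(x) = 3 > 0

ℤ_13 = {x ∈ ℚ_13 : v_13(x) ≥ 0} and ℤ_13^× = {x ∈ ℤ_13 : v_13(x) = 0}. Here v_13(54925) = v_13(num) − v_13(den) = 3; compare against these criteria.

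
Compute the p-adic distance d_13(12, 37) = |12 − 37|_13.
d_13(12, 37) = 1

Step 1 — x − y = 12 − 37 = -25. Step 2 — v_13(-25) = 0 (factor: -25 = −(13^0 · 25); the sign does not affect v_p). Step 3 — |x − y|_13 = 13^{0} = 1.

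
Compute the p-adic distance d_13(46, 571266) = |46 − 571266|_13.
d_13(46, 571266) = 1/28561

Step 1 — x − y = 46 − 571266 = -571220. Step 2 — v_13(-571220) = 4 (factor: -571220 = −(13^4 · 20); the sign does not affect v_p). Step 3 — |x − y|_13 = 13^{-4} = 1/28561.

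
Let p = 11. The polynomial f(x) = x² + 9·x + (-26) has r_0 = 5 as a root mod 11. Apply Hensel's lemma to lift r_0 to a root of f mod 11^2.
r_1 = 60 (mod 121)

Hensel: r_{i+1} = r_i − f(r_i)·(f′(r_i))^{-1} mod 11^{i+2}, f′(x) = 2x + 9. Iterate:
  r_0 = 5 (mod 11)
  r_1 = 60 (mod 121)
Final: r = 60 satisfies f(r) ≡ 0 mod 11^2.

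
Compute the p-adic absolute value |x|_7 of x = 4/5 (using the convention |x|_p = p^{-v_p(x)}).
|4/5|_7 = 1

Step 1 — compute v_7(x) by factoring powers of 7 out of the numerator and denominator: v_7(4/5) = 0. Step 2 — apply |x|_p = p^{-v_p(x)} = 7^{0} = 1.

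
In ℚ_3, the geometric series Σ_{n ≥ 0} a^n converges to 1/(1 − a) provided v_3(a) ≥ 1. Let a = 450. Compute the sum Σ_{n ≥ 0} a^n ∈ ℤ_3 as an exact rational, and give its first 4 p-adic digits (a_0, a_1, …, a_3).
Σ a^n = 1/(1 − a) = -1/449;  first 4 digits = (1, 0, 2, 1)

v_3(a) = 2 ≥ 1, so the series converges in ℤ_3 to 1/(1 − a) = 1/(1 − 450) = -1/449. Expand this rational in ℤ_3: compute digits iteratively via d_i = x_i mod 3, x_{i+1} = (x_i − d_i)/3. The first 4 digits are (1, 0, 2, 1).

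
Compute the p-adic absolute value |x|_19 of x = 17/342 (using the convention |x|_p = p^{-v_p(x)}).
|17/342|_19 = 19

Step 1 — compute v_19(x) by factoring powers of 19 out of the numerator and denominator: v_19(17/342) = -1. Step 2 — apply |x|_p = p^{-v_p(x)} = 19^{1} = 19.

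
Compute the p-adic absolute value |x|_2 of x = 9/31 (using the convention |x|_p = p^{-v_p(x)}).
|9/31|_2 = 1

Step 1 — compute v_2(x) by factoring powers of 2 out of the numerator and denominator: v_2(9/31) = 0. Step 2 — apply |x|_p = p^{-v_p(x)} = 2^{0} = 1.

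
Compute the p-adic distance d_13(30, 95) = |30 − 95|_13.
d_13(30, 95) = 1/13

Step 1 — x − y = 30 − 95 = -65. Step 2 — v_13(-65) = 1 (factor: -65 = −(13^1 · 5); the sign does not affect v_p). Step 3 — |x − y|_13 = 13^{-1} = 1/13.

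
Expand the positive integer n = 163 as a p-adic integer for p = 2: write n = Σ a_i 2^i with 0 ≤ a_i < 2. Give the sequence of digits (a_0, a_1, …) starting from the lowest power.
(a_0, a_1, …) = (1, 1, 0, 0, 0, 1, 0, 1)

Repeated division by 2 gives the digits low-to-high: 163 = 1 + 1·2^1 + 1·2^5 + 1·2^7. Digit sequence: (1, 1, 0, 0, 0, 1, 0, 1).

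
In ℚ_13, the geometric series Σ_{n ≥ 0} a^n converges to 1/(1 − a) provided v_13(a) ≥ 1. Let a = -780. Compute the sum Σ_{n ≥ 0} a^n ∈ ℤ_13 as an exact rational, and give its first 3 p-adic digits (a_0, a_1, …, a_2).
Σ a^n = 1/(1 − a) = 1/781;  first 3 digits = (1, 5, 7)

v_13(a) = 1 ≥ 1, so the series converges in ℤ_13 to 1/(1 − a) = 1/(1 − (-780)) = 1/781. Expand this rational in ℤ_13: compute digits iteratively via d_i = x_i mod 13, x_{i+1} = (x_i − d_i)/13. The first 3 digits are (1, 5, 7).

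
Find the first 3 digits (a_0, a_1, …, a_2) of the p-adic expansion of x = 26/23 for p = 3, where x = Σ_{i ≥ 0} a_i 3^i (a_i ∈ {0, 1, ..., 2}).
(a_0, …, a_2) = (1, 2, 0)

v_3(26/23) = 0 (numerator and denominator both coprime to 3), so x ∈ ℤ_3^×. Compute digits iteratively via a_i = x_i mod 3, x_{i+1} = (x_i − a_i)/3, with x_0 = x:
  x_0 = 26/23;  a_0 = 1;  x_1 = (x_0 − 1)/3 = 1/23
  x_1 = 1/23;  a_1 = 2;  x_2 = (x_1 − 2)/3 = -15/23
  x_2 = -15/23;  a_2 = 0;  x_3 = (x_2 − 0)/3 = -5/23
Digits: (1, 2, 0).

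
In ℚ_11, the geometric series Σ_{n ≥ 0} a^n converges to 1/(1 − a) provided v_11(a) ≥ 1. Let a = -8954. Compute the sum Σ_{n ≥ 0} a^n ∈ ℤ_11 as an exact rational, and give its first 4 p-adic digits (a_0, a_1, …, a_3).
Σ a^n = 1/(1 − a) = 1/8955;  first 4 digits = (1, 0, 3, 4)

v_11(a) = 2 ≥ 1, so the series converges in ℤ_11 to 1/(1 − a) = 1/(1 − (-8954)) = 1/8955. Expand this rational in ℤ_11: compute digits iteratively via d_i = x_i mod 11, x_{i+1} = (x_i − d_i)/11. The first 4 digits are (1, 0, 3, 4).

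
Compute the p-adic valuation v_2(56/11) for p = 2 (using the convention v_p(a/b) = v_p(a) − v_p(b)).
v_2(56/11) = 3

Factor powers of 2 from the numerator and denominator of the reduced fraction: 56 = 2^3 · 7 and 11 = 2^0 · 11. Apply v_p(a/b) = v_p(a) − v_p(b): v_2(56/11) = 3 − 0 = 3.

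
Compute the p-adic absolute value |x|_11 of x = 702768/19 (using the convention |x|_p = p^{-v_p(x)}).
|702768/19|_11 = 1/14641

Step 1 — compute v_11(x) by factoring powers of 11 out of the numerator and denominator: v_11(702768/19) = 4. Step 2 — apply |x|_p = p^{-v_p(x)} = 11^{-4} = 1/14641.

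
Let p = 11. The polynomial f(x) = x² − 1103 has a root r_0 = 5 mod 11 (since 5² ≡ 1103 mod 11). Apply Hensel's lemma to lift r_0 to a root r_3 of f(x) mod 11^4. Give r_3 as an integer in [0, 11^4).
r_3 = 500 (mod 14641)

Hensel's recurrence: r_{i+1} = r_i − f(r_i)·(f′(r_i))^{-1} mod 11^{i+2}, with f′(x) = 2x. Iterate:
  r_0 = 5 (mod 11)
  r_1 = 16 (mod 121)
  r_2 = 500 (mod 1331)
  r_3 = 500 (mod 14641)
Final: r_3 = 500, and one checks f(r_3) ≡ 0 mod 11^4.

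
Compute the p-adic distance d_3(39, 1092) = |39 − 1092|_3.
d_3(39, 1092) = 1/81

Step 1 — x − y = 39 − 1092 = -1053. Step 2 — v_3(-1053) = 4 (factor: -1053 = −(3^4 · 13); the sign does not affect v_p). Step 3 — |x − y|_3 = 3^{-4} = 1/81.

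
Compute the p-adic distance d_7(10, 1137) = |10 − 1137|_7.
d_7(10, 1137) = 1/49

Step 1 — x − y = 10 − 1137 = -1127. Step 2 — v_7(-1127) = 2 (factor: -1127 = −(7^2 · 23); the sign does not affect v_p). Step 3 — |x − y|_7 = 7^{-2} = 1/49.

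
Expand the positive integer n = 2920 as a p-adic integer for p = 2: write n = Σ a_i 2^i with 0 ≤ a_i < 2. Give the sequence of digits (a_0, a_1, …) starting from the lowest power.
(a_0, a_1, …) = (0, 0, 0, 1, 0, 1, 1, 0, 1, 1, 0, 1)

Repeated division by 2 gives the digits low-to-high: 2920 = 1·2^3 + 1·2^5 + 1·2^6 + 1·2^8 + 1·2^9 + 1·2^11. Digit sequence: (0, 0, 0, 1, 0, 1, 1, 0, 1, 1, 0, 1).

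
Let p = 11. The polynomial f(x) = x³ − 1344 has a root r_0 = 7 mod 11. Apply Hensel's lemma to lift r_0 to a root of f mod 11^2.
r_1 = 106 (mod 121)

Hensel: r_{i+1} = r_i − f(r_i)/f′(r_i) mod 11^{i+2}, where f′(x) = 3x². Iterate:
  r_0 = 7 (mod 11)
  r_1 = 106 (mod 121)
Final: r = 106 with f(r) ≡ 0 mod 11^2.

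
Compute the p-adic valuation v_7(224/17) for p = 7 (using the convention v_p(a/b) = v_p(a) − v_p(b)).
v_7(224/17) = 1

Factor powers of 7 from the numerator and denominator of the reduced fraction: 224 = 7^1 · 32 and 17 = 7^0 · 17. Apply v_p(a/b) = v_p(a) − v_p(b): v_7(224/17) = 1 − 0 = 1.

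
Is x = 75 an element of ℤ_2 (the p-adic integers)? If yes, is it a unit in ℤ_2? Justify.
x ∈ ℤ_2^× (unit); v_2(x) = 0

ℤ_2 = {x ∈ ℚ_2 : v_2(x) ≥ 0} and ℤ_2^× = {x ∈ ℤ_2 : v_2(x) = 0}. Here v_2(75) = v_2(num) − v_2(den) = 0; compare against these criteria.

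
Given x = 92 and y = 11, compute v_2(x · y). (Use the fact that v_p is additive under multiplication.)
v_2(1012) = 2

v_p(x) = 2 (factor: 92 = 2^2 · 23); v_p(y) = 0 (factor: 11 = 2^0 · 11). Additivity: v_p(xy) = v_p(x) + v_p(y) = 2 + 0 = 2. (Direct check: xy = 1012 = 2^2 · (253).)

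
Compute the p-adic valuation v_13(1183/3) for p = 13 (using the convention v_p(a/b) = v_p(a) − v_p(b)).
v_13(1183/3) = 2

Factor powers of 13 from the numerator and denominator of the reduced fraction: 1183 = 13^2 · 7 and 3 = 13^0 · 3. Apply v_p(a/b) = v_p(a) − v_p(b): v_13(1183/3) = 2 − 0 = 2.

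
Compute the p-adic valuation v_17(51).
v_17(51) = 1

v_17(n) is the largest exponent k such that 17^k divides n. Factor out: 51 = 17^1 · 3. (Sign doesn't affect v_p.) So v_17(51) = 1.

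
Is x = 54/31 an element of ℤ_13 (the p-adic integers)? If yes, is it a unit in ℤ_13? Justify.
x ∈ ℤ_13^× (unit); v_13(x) = 0

ℤ_13 = {x ∈ ℚ_13 : v_13(x) ≥ 0} and ℤ_13^× = {x ∈ ℤ_13 : v_13(x) = 0}. Here v_13(54/31) = v_13(num) − v_13(den) = 0; compare against these criteria.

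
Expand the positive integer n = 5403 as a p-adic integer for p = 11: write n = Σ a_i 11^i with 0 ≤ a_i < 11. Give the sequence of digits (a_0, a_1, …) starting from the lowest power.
(a_0, a_1, …) = (2, 7, 0, 4)

Repeated division by 11 gives the digits low-to-high: 5403 = 2 + 7·11^1 + 4·11^3. Digit sequence: (2, 7, 0, 4).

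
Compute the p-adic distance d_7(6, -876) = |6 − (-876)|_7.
d_7(6, -876) = 1/49

Step 1 — x − y = 6 − (-876) = 882. Step 2 — v_7(882) = 2 (factor: 882 = (7^2 · 18); the sign does not affect v_p). Step 3 — |x − y|_7 = 7^{-2} = 1/49.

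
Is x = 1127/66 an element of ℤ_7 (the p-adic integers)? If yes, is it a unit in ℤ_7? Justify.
x ∈ ℤ_7 but not a unit; v_7(x) = 2 > 0

ℤ_7 = {x ∈ ℚ_7 : v_7(x) ≥ 0} and ℤ_7^× = {x ∈ ℤ_7 : v_7(x) = 0}. Here v_7(1127/66) = v_7(num) − v_7(den) = 2; compare against these criteria.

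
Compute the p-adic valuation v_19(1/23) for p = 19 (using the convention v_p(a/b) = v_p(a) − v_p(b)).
v_19(1/23) = 0

Factor powers of 19 from the numerator and denominator of the reduced fraction: 1 = 19^0 · 1 and 23 = 19^0 · 23. Apply v_p(a/b) = v_p(a) − v_p(b): v_19(1/23) = 0 − 0 = 0.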